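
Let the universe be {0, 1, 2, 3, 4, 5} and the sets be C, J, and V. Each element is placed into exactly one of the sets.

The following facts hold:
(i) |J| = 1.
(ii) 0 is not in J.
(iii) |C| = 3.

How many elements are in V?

2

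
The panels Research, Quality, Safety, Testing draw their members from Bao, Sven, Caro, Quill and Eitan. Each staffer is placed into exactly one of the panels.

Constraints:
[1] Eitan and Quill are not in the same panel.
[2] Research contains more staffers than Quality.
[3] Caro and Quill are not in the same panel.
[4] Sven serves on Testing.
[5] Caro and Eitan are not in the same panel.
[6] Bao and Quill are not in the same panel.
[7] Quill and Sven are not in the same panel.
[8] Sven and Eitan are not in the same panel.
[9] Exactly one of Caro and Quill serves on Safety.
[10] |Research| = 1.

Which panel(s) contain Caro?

Caro: Testing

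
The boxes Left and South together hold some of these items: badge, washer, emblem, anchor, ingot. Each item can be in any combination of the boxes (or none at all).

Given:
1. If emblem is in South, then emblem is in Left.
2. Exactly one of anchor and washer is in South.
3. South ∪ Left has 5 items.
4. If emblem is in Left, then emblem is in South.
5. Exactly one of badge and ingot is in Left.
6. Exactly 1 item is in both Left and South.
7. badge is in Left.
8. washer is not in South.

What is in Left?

Left = {badge, emblem, washer}

From (7): badge ∈ Left.
From (8): washer ∉ South.
(2) (exactly one): anchor ∈ South.
(5) (exactly one): ingot ∉ Left.
Suppose washer ∉ Left: no assignment then satisfies all the clues, so washer ∈ Left.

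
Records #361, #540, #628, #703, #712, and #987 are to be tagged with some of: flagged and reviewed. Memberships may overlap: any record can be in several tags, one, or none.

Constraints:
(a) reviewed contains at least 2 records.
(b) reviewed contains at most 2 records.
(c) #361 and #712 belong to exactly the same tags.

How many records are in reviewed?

2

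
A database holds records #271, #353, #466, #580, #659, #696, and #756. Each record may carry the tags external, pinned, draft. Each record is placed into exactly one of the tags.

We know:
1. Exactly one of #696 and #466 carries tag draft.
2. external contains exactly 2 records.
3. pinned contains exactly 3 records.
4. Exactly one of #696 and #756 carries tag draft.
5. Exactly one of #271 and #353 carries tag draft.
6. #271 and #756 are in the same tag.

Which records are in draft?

draft = {#353, #696}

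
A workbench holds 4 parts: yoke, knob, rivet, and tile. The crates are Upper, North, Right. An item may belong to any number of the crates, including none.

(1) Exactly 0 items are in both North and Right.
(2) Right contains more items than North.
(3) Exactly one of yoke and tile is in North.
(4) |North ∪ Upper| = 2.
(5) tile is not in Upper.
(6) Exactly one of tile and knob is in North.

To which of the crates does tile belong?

tile: North

From (5): tile ∉ Upper.
Suppose tile ∉ North: no assignment then satisfies all the clues, so tile ∈ North.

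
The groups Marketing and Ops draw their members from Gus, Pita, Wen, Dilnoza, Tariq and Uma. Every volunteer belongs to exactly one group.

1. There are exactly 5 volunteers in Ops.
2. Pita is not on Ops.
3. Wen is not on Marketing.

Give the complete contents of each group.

Marketing = {Pita}; Ops = {Dilnoza, Gus, Tariq, Uma, Wen}

From (2): Pita ∉ Ops.
From (3): Wen ∉ Marketing.
(1): only 5 candidates remain for Ops, so all are in.
Only one group left: Pita ∈ Marketing.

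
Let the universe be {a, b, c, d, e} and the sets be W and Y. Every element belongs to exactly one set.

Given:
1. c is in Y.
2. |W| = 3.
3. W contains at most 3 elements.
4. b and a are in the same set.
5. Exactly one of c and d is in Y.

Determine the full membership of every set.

W = {a, b, d}; Y = {c, e}

From (1): c ∈ Y.
(5) (exactly one): d ∉ Y.
Only one set left: d ∈ W.
Suppose a ∉ W: no assignment then satisfies all the clues, so a ∈ W.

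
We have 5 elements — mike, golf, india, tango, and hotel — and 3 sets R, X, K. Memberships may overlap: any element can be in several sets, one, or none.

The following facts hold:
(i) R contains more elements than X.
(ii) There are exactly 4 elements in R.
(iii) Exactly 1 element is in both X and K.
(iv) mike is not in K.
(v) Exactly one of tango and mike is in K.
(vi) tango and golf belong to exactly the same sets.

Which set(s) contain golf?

golf: K, R

From (iv): mike ∉ K.
(v) (exactly one): tango ∈ K.
(vi): golf matches tango: golf ∈ K.
Suppose golf ∉ R: no assignment then satisfies all the clues, so golf ∈ R.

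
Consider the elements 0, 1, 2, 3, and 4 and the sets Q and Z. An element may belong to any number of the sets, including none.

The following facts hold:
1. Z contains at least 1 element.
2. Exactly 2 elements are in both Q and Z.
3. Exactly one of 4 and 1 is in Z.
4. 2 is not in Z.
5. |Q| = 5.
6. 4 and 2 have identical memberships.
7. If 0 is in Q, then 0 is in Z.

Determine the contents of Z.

From (4): 2 ∉ Z.
(5): only 5 candidates remain for Q, so all are in.
(6): 4 matches 2: 4 ∉ Z.
(7): 0 ∈ Z.
(3) (exactly one): 1 ∈ Z.
Suppose 3 ∈ Z: no assignment then satisfies all the clues, so 3 ∉ Z.

Z = {0, 1}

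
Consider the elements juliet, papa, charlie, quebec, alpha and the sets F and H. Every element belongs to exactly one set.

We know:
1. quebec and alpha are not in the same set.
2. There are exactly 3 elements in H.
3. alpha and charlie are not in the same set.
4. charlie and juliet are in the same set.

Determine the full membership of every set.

F = {alpha, papa}; H = {charlie, juliet, quebec}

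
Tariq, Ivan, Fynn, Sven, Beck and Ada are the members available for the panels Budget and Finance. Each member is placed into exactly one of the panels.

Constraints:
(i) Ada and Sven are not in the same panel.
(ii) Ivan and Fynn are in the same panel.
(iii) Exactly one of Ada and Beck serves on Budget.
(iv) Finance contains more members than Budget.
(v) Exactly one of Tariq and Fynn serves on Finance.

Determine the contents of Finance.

Finance = {Beck, Fynn, Ivan, Sven}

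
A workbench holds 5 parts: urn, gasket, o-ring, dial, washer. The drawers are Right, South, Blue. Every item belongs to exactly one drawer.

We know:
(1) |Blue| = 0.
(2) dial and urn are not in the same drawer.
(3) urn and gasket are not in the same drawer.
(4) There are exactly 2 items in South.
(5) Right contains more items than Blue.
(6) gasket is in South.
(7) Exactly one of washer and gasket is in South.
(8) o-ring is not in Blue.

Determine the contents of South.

From (6): gasket ∈ South.
From (8): o-ring ∉ Blue.
(1): Blue already has 0, so the rest are out.
(3): urn ∉ South.
(7) (exactly one): washer ∉ South.
Only one drawer left: urn ∈ Right.
Only one drawer left: washer ∈ Right.
(2): dial ∉ Right.
Only one drawer left: dial ∈ South.
(4): South already has 2, so the rest are out.
Only one drawer left: o-ring ∈ Right.

South = {dial, gasket}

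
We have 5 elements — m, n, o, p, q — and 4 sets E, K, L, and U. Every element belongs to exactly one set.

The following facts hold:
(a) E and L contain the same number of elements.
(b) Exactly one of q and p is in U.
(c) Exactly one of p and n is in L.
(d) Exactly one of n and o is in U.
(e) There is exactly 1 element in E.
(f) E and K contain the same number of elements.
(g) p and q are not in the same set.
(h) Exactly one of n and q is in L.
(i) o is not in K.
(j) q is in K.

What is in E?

From (i): o ∉ K.
From (j): q ∈ K.
(b) (exactly one): p ∈ U.
(c) (exactly one): n ∈ L.
(d) (exactly one): o ∈ U.
(e): only 1 candidates remain for E, so all are in.

E = {m}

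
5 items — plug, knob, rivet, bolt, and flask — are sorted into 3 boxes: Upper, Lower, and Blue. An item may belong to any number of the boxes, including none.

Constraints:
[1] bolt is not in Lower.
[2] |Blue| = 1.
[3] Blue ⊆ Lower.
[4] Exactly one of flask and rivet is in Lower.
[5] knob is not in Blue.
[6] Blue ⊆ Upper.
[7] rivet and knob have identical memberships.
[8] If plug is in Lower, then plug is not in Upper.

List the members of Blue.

Blue = {flask}

From (1): bolt ∉ Lower.
From (5): knob ∉ Blue.
(3) contrapositive: bolt ∉ Blue.
(7): rivet matches knob: rivet ∉ Blue.
Suppose plug ∈ Blue: no assignment then satisfies all the clues, so plug ∉ Blue.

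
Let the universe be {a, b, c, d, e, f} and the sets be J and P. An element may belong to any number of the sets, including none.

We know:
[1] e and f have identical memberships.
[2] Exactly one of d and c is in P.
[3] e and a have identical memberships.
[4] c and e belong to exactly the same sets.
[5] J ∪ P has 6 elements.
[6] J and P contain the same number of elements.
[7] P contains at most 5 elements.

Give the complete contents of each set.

J = {a, c, d, e, f}; P = {a, b, c, e, f}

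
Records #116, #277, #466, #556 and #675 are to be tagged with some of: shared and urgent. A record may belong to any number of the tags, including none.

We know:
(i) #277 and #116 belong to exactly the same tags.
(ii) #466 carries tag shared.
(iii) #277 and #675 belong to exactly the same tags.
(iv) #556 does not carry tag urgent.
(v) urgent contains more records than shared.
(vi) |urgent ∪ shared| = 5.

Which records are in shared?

shared = {#466, #556}

From (ii): #466 ∈ shared.
From (iv): #556 ∉ urgent.
Suppose #116 ∈ shared: no assignment then satisfies all the clues, so #116 ∉ shared.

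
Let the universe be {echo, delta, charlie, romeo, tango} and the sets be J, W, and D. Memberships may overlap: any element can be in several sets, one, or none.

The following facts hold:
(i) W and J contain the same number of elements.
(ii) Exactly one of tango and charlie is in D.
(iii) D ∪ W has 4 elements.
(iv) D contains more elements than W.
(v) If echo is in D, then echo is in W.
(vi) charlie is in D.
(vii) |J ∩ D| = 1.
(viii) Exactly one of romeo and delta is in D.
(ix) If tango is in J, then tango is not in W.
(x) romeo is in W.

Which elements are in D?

D = {charlie, delta, echo}

From (vi): charlie ∈ D.
From (x): romeo ∈ W.
(ii) (exactly one): tango ∉ D.
Suppose echo ∉ D: no assignment then satisfies all the clues, so echo ∈ D.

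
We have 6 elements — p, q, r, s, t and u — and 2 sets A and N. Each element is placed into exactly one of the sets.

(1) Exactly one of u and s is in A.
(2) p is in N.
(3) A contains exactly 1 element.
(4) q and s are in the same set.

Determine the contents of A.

A = {u}

From (2): p ∈ N.
Suppose q ∈ A: no assignment then satisfies all the clues, so q ∉ A.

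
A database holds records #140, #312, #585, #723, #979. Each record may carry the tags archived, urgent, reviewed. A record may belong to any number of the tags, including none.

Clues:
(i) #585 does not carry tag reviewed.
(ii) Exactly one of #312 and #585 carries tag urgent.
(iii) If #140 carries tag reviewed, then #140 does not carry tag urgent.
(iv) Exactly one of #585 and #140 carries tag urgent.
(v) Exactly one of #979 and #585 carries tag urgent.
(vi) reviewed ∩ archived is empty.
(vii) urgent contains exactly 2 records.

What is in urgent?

urgent = {#585, #723}

From (i): #585 ∉ reviewed.
Suppose #140 ∈ urgent: no assignment then satisfies all the clues, so #140 ∉ urgent.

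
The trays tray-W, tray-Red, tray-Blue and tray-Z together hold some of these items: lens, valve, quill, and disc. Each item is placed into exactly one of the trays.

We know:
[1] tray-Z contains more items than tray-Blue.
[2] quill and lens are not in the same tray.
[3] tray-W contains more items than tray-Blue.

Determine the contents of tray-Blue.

tray-Blue = {}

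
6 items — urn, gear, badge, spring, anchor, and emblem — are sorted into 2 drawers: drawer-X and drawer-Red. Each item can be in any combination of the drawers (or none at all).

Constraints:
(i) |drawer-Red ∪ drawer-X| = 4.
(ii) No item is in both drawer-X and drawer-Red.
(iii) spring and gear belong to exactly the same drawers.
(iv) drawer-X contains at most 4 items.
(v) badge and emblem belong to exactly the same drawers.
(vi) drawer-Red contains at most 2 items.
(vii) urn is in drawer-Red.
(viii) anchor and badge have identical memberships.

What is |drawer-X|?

3

From (vii): urn ∈ drawer-Red.
(ii) (disjoint): urn ∉ drawer-X.
Suppose gear ∈ drawer-X: no assignment then satisfies all the clues, so gear ∉ drawer-X.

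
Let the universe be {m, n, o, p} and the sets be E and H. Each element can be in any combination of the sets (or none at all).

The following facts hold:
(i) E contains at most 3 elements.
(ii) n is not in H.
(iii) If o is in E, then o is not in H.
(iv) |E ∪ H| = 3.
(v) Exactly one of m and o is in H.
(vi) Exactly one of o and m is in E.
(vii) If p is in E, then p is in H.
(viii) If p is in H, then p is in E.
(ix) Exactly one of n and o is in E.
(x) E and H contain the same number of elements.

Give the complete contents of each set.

E = {o, p}; H = {m, p}

From (ii): n ∉ H.
Suppose m ∈ E: no assignment then satisfies all the clues, so m ∉ E.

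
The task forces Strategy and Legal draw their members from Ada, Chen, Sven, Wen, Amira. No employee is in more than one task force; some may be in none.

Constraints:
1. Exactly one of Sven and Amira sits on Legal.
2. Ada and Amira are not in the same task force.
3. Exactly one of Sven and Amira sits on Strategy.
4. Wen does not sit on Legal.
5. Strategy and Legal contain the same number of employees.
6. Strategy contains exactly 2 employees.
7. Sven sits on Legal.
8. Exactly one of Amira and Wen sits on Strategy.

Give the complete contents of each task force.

From (4): Wen ∉ Legal.
From (7): Sven ∈ Legal.
(1) (exactly one): Amira ∉ Legal.
(3) (exactly one): Amira ∈ Strategy.
(8) (exactly one): Wen ∉ Strategy.
(2): Ada ∉ Strategy.
(6): only 2 candidates remain for Strategy, so all are in.
Suppose Ada ∉ Legal: no assignment then satisfies all the clues, so Ada ∈ Legal.

Strategy = {Amira, Chen}; Legal = {Ada, Sven}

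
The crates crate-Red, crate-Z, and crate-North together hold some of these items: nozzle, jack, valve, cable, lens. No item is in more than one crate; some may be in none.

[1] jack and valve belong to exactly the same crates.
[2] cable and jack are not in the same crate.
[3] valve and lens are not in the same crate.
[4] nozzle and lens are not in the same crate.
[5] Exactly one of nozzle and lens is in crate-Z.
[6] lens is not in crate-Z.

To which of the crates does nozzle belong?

nozzle: crate-Z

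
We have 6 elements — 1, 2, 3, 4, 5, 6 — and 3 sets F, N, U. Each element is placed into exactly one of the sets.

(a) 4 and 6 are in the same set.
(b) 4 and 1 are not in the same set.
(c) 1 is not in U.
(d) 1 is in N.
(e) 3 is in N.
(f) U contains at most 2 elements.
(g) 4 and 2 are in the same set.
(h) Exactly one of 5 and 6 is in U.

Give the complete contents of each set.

F = {2, 4, 6}; N = {1, 3}; U = {5}

From (c): 1 ∉ U.
From (d): 1 ∈ N.
From (e): 3 ∈ N.
(b): 4 ∉ N.
(g): 2 matches 4: 2 ∉ N.
(a): 6 matches 4: 6 ∉ N.
Suppose 2 ∉ F: no assignment then satisfies all the clues, so 2 ∈ F.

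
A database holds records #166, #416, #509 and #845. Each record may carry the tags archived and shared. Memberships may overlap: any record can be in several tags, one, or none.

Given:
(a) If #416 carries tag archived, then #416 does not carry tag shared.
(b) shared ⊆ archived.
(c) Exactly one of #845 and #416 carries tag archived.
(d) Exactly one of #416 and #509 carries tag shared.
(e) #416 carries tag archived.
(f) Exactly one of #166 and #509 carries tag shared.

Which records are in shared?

From (e): #416 ∈ archived.
(a): #416 ∉ shared.
(c) (exactly one): #845 ∉ archived.
(d) (exactly one): #509 ∈ shared.
(f) (exactly one): #166 ∉ shared.
(b) with #509 ∈ shared: #509 ∈ archived.
(b) contrapositive: #845 ∉ shared.

shared = {#509}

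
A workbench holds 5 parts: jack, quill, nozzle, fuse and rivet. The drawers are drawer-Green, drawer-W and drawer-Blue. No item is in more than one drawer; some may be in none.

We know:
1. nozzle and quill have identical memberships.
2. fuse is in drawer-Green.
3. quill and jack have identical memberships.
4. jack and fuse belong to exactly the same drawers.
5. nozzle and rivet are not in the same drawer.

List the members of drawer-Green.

drawer-Green = {fuse, jack, nozzle, quill}

From (2): fuse ∈ drawer-Green.
(4): jack matches fuse: jack ∈ drawer-Green.
(3): quill matches jack: quill ∈ drawer-Green.
(1): nozzle matches quill: nozzle ∈ drawer-Green.
(5): rivet ∉ drawer-Green.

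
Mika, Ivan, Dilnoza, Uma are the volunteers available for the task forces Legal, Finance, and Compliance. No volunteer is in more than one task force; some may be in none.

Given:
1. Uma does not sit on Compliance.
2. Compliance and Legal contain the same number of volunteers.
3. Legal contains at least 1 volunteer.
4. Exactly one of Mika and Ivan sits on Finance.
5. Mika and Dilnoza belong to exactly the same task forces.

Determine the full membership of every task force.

Legal = {Uma}; Finance = {Dilnoza, Mika}; Compliance = {Ivan}

From (1): Uma ∉ Compliance.
Suppose Mika ∈ Legal: no assignment then satisfies all the clues, so Mika ∉ Legal.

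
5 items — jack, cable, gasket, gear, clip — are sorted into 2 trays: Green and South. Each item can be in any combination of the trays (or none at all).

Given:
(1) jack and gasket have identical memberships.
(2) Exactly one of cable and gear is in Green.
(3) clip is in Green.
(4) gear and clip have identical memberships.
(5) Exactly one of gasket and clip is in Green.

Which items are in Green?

From (3): clip ∈ Green.
(4): gear matches clip: gear ∈ Green.
(5) (exactly one): gasket ∉ Green.
(1): jack matches gasket: jack ∉ Green.
(2) (exactly one): cable ∉ Green.

Green = {clip, gear}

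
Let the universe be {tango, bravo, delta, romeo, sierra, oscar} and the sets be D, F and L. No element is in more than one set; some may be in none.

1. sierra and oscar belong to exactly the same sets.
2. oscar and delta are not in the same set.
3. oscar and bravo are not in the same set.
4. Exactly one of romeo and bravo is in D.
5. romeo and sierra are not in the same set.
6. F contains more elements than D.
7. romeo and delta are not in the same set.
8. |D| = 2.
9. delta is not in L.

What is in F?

F = {oscar, sierra, tango}

From (9): delta ∉ L.
Suppose tango ∉ F: no assignment then satisfies all the clues, so tango ∈ F.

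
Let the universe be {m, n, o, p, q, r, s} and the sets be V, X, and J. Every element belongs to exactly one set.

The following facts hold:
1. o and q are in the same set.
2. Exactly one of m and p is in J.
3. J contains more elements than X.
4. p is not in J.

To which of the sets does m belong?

m: J

From (4): p ∉ J.
(2) (exactly one): m ∈ J.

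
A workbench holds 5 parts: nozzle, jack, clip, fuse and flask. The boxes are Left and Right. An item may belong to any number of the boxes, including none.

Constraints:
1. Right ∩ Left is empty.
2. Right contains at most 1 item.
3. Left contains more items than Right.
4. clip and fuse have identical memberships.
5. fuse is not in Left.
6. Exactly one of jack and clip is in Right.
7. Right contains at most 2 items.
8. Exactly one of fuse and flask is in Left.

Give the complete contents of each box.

From (5): fuse ∉ Left.
(4): clip matches fuse: clip ∉ Left.
(8) (exactly one): flask ∈ Left.
(1) (disjoint): flask ∉ Right.
Suppose nozzle ∉ Left: no assignment then satisfies all the clues, so nozzle ∈ Left.

Left = {flask, nozzle}; Right = {jack}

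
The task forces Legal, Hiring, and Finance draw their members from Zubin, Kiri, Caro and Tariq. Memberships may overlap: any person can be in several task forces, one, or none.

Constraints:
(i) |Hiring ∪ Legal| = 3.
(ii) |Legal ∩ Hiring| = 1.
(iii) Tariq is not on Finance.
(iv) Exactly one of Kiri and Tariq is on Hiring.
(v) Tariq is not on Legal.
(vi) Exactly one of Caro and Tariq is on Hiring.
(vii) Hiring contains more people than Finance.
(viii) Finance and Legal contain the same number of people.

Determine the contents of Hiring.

Hiring = {Caro, Kiri, Zubin}

From (iii): Tariq ∉ Finance.
From (v): Tariq ∉ Legal.
Suppose Zubin ∉ Hiring: no assignment then satisfies all the clues, so Zubin ∈ Hiring.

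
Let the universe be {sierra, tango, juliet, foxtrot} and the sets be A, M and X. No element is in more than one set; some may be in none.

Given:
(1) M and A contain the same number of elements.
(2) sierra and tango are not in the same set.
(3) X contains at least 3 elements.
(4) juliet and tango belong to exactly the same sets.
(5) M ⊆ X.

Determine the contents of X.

X = {foxtrot, juliet, tango}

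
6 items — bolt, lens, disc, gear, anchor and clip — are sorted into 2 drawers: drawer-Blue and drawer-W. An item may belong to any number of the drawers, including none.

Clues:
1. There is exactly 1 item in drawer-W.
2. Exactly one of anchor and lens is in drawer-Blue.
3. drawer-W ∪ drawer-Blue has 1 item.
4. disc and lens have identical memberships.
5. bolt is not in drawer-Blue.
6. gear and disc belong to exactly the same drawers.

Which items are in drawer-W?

drawer-W = {anchor}

From (5): bolt ∉ drawer-Blue.
Suppose bolt ∈ drawer-W: no assignment then satisfies all the clues, so bolt ∉ drawer-W.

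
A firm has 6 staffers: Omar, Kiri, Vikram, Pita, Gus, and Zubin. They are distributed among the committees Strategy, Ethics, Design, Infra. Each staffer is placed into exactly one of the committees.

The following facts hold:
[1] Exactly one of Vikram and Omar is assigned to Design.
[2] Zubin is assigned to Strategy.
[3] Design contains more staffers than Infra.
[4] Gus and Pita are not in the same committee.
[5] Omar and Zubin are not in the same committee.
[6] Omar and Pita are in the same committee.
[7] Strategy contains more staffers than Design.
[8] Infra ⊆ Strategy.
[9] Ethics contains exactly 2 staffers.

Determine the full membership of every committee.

Strategy = {Gus, Kiri, Zubin}; Ethics = {Omar, Pita}; Design = {Vikram}; Infra = {}

From (2): Zubin ∈ Strategy.
(5): Omar ∉ Strategy.
(6): Pita matches Omar: Pita ∉ Strategy.
(8) contrapositive: Omar ∉ Infra.
(8) contrapositive: Pita ∉ Infra.
Suppose Omar ∉ Ethics: no assignment then satisfies all the clues, so Omar ∈ Ethics.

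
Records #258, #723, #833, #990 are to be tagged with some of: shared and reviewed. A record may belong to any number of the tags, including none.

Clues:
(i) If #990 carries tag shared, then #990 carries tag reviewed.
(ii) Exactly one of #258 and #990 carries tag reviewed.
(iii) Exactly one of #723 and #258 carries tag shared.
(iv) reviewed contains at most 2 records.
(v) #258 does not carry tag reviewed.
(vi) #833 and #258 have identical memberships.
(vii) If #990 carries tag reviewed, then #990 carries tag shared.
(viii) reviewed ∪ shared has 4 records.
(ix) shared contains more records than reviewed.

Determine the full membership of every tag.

shared = {#258, #833, #990}; reviewed = {#723, #990}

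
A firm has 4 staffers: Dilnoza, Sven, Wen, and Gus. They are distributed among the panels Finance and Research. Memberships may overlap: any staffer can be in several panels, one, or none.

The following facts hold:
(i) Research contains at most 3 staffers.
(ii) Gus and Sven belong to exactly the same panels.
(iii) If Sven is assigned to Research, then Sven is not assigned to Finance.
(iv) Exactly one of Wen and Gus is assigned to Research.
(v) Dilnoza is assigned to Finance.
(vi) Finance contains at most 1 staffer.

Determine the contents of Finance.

Finance = {Dilnoza}

From (v): Dilnoza ∈ Finance.
(vi): Finance already has 1, so the rest are out.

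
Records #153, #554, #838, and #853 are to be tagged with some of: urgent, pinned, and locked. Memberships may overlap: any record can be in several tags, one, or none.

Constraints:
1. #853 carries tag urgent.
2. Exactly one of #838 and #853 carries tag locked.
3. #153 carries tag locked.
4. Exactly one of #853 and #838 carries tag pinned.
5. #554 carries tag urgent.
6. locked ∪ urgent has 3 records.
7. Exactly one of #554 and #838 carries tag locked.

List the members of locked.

locked = {#153, #554, #853}

From (1): #853 ∈ urgent.
From (3): #153 ∈ locked.
From (5): #554 ∈ urgent.
Suppose #554 ∉ locked: no assignment then satisfies all the clues, so #554 ∈ locked.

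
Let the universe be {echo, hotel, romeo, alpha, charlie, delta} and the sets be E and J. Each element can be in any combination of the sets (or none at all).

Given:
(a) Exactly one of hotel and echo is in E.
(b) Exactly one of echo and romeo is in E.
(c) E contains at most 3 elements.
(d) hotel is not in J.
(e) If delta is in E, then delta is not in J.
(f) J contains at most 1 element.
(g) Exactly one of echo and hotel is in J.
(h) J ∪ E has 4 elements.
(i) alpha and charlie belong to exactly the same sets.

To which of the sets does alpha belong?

alpha: none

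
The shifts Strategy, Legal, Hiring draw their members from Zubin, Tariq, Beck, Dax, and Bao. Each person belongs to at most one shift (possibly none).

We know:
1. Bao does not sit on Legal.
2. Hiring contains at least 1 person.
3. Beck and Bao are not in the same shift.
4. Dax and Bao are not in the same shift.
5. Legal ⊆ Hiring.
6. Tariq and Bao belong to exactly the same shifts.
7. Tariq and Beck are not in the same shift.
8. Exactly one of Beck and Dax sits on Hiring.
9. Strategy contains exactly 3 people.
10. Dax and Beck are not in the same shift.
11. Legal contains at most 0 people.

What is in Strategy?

Strategy = {Bao, Tariq, Zubin}

From (1): Bao ∉ Legal.
(6): Tariq matches Bao: Tariq ∉ Legal.
(11): Legal already has 0, so the rest are out.
Suppose Zubin ∉ Strategy: no assignment then satisfies all the clues, so Zubin ∈ Strategy.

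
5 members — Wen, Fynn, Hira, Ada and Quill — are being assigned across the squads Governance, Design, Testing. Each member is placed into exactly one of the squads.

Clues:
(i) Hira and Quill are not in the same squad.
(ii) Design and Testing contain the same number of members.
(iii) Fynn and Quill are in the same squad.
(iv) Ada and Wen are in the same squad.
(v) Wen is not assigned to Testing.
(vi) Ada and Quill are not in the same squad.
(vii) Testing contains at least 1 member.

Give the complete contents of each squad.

Governance = {Hira}; Design = {Ada, Wen}; Testing = {Fynn, Quill}

From (v): Wen ∉ Testing.
(iv): Ada matches Wen: Ada ∉ Testing.
Suppose Wen ∈ Governance: no assignment then satisfies all the clues, so Wen ∉ Governance.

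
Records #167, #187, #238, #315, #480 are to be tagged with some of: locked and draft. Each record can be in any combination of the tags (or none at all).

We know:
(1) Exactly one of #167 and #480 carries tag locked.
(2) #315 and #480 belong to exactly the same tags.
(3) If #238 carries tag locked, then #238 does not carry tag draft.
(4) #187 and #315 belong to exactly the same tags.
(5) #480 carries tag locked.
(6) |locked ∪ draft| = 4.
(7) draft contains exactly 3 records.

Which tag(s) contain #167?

From (5): #480 ∈ locked.
(1) (exactly one): #167 ∉ locked.
(2): #315 matches #480: #315 ∈ locked.
(4): #187 matches #315: #187 ∈ locked.
Suppose #167 ∈ draft: no assignment then satisfies all the clues, so #167 ∉ draft.

#167: none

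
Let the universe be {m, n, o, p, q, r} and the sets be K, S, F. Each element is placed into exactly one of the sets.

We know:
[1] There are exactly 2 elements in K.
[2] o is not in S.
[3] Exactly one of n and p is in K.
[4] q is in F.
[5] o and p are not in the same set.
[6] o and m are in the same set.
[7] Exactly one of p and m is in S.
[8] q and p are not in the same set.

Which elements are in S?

From (2): o ∉ S.
From (4): q ∈ F.
(6): m matches o: m ∉ S.
(7) (exactly one): p ∈ S.
(3) (exactly one): n ∈ K.
Suppose r ∈ S: no assignment then satisfies all the clues, so r ∉ S.

S = {p}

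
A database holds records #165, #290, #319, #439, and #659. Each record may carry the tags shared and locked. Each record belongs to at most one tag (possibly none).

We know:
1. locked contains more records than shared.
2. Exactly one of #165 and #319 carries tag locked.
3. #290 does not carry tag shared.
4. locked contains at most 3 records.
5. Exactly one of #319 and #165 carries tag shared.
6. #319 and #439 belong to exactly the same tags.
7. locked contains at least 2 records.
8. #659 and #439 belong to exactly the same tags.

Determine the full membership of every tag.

shared = {#165}; locked = {#319, #439, #659}

From (3): #290 ∉ shared.
Suppose #165 ∉ shared: no assignment then satisfies all the clues, so #165 ∈ shared.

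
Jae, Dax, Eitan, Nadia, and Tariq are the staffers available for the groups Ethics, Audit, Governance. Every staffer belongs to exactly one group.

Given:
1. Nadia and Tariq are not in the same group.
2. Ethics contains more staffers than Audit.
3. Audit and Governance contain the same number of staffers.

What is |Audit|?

1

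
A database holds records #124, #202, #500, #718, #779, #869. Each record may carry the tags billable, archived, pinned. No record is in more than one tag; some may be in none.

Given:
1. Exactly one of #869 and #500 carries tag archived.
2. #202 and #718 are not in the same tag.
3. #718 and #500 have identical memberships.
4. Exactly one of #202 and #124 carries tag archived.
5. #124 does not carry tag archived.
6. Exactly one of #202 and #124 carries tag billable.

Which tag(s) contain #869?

#869: archived

From (5): #124 ∉ archived.
(4) (exactly one): #202 ∈ archived.
(6) (exactly one): #124 ∈ billable.
(2): #718 ∉ archived.
(3): #500 matches #718: #500 ∉ archived.
(1) (exactly one): #869 ∈ archived.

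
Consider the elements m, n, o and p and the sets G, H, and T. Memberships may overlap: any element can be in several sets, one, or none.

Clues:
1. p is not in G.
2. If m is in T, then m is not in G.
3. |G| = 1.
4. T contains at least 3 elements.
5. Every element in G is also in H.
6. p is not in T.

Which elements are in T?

T = {m, n, o}

From (1): p ∉ G.
From (6): p ∉ T.
(4): only 3 candidates remain for T, so all are in.
(2): m ∉ G.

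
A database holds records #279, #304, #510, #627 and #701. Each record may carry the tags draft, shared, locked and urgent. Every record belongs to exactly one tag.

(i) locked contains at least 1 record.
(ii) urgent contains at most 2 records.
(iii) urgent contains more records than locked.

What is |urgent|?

2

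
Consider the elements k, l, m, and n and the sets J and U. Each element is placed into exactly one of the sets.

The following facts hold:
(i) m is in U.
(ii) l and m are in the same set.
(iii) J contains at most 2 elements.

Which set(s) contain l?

l: U

From (i): m ∈ U.
(ii): l matches m: l ∉ J.
(ii): l matches m: l ∈ U.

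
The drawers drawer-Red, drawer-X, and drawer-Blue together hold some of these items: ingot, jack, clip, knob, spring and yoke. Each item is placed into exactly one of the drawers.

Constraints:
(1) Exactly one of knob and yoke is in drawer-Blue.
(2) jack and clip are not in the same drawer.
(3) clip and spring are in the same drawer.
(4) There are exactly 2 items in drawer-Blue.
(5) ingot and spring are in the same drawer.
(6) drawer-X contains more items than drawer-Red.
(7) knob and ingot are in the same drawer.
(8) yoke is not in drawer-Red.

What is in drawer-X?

drawer-X = {clip, ingot, knob, spring}

From (8): yoke ∉ drawer-Red.
Suppose ingot ∉ drawer-X: no assignment then satisfies all the clues, so ingot ∈ drawer-X.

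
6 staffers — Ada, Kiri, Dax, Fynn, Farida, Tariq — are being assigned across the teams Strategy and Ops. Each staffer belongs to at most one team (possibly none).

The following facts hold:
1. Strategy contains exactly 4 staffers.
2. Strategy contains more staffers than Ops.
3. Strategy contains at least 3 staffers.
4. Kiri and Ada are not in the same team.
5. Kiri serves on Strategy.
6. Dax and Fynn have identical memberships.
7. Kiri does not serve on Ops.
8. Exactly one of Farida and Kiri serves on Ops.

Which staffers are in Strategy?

Strategy = {Dax, Fynn, Kiri, Tariq}

From (5): Kiri ∈ Strategy.
(4): Ada ∉ Strategy.
(8) (exactly one): Farida ∈ Ops.
(1): only 4 candidates remain for Strategy, so all are in.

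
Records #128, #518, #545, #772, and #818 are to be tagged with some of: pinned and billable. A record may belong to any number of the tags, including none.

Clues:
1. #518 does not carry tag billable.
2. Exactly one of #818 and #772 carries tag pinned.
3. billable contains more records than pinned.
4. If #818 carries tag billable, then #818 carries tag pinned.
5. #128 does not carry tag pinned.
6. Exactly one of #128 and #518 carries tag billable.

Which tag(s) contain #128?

#128: billable

From (1): #518 ∉ billable.
From (5): #128 ∉ pinned.
(6) (exactly one): #128 ∈ billable.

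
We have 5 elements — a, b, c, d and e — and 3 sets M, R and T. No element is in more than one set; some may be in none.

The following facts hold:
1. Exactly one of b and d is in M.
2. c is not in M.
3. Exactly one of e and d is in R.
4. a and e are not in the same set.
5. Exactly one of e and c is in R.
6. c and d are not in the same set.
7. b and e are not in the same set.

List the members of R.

R = {e}

From (2): c ∉ M.
Suppose a ∈ R: no assignment then satisfies all the clues, so a ∉ R.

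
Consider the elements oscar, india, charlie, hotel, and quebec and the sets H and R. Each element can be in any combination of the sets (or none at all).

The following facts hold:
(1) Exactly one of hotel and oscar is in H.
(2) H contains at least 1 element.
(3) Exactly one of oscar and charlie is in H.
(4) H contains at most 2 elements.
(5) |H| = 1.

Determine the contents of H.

H = {oscar}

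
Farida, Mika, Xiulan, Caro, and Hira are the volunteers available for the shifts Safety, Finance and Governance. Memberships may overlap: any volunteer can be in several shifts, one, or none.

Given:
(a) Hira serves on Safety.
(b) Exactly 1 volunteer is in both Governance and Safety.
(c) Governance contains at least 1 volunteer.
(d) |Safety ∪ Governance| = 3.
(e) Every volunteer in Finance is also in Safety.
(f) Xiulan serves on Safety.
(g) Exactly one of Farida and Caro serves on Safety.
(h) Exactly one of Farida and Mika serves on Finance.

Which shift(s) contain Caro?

Caro: none

From (a): Hira ∈ Safety.
From (f): Xiulan ∈ Safety.
Suppose Caro ∈ Safety: no assignment then satisfies all the clues, so Caro ∉ Safety.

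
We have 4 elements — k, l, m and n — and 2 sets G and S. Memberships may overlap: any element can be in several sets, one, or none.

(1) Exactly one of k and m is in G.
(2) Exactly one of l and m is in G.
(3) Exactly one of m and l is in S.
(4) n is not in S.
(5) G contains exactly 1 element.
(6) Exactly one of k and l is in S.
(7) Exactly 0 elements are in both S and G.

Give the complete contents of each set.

G = {m}; S = {l}

From (4): n ∉ S.
Suppose k ∈ G: no assignment then satisfies all the clues, so k ∉ G.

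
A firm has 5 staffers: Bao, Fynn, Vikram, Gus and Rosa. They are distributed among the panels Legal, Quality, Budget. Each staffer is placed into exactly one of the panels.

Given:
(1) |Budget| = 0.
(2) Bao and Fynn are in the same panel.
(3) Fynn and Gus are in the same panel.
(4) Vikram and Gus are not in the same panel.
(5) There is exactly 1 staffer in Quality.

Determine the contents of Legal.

Legal = {Bao, Fynn, Gus, Rosa}

(1): Budget already has 0, so the rest are out.
Suppose Bao ∉ Legal: no assignment then satisfies all the clues, so Bao ∈ Legal.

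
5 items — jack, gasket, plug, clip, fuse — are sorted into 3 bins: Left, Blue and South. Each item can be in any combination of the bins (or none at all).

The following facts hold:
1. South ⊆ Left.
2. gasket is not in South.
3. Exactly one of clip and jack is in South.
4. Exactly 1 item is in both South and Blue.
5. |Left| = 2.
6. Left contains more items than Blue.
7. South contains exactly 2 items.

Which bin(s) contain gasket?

gasket: none

From (2): gasket ∉ South.
Suppose gasket ∈ Left: no assignment then satisfies all the clues, so gasket ∉ Left.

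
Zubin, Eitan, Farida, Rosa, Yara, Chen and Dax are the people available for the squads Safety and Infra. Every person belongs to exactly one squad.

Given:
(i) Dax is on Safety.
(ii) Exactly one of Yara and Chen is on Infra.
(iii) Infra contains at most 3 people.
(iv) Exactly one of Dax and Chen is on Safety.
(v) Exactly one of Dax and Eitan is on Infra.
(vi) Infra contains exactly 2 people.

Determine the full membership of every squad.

From (i): Dax ∈ Safety.
(iv) (exactly one): Chen ∉ Safety.
(v) (exactly one): Eitan ∈ Infra.
Only one squad left: Chen ∈ Infra.
(ii) (exactly one): Yara ∉ Infra.
(vi): Infra already has 2, so the rest are out.
Only one squad left: Zubin ∈ Safety.
Only one squad left: Farida ∈ Safety.
Only one squad left: Rosa ∈ Safety.
Only one squad left: Yara ∈ Safety.

Safety = {Dax, Farida, Rosa, Yara, Zubin}; Infra = {Chen, Eitan}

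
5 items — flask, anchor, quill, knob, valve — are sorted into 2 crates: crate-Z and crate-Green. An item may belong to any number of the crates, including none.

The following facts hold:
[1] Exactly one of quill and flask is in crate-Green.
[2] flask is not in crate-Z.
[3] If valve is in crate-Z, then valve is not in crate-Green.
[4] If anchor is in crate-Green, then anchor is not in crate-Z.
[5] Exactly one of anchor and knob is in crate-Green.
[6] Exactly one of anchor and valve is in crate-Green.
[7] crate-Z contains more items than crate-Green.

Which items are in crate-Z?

crate-Z = {knob, quill, valve}

From (2): flask ∉ crate-Z.
Suppose anchor ∈ crate-Z: no assignment then satisfies all the clues, so anchor ∉ crate-Z.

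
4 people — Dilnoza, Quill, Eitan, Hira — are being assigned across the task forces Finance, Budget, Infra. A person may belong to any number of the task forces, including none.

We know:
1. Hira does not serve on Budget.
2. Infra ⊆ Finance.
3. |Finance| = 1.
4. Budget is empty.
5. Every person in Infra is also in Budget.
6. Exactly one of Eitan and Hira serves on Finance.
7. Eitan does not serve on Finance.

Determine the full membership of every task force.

From (1): Hira ∉ Budget.
From (7): Eitan ∉ Finance.
(2) contrapositive: Eitan ∉ Infra.
(4): Budget already has 0, so the rest are out.
(5) contrapositive: Dilnoza ∉ Infra.
(5) contrapositive: Quill ∉ Infra.
(5) contrapositive: Hira ∉ Infra.
(6) (exactly one): Hira ∈ Finance.
(3): Finance already has 1, so the rest are out.

Finance = {Hira}; Budget = {}; Infra = {}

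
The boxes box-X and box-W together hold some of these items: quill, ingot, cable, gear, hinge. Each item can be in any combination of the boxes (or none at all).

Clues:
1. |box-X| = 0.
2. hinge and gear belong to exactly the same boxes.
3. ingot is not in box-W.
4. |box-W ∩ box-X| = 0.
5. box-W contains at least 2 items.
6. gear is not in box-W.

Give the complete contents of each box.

box-X = {}; box-W = {cable, quill}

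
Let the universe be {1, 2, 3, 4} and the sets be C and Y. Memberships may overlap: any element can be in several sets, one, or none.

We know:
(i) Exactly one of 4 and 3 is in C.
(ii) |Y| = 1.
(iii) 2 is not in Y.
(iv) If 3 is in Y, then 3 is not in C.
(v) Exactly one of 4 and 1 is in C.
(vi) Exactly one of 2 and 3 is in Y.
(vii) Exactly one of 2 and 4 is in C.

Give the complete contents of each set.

From (iii): 2 ∉ Y.
(vi) (exactly one): 3 ∈ Y.
(ii): Y already has 1, so the rest are out.
(iv): 3 ∉ C.
(i) (exactly one): 4 ∈ C.
(v) (exactly one): 1 ∉ C.
(vii) (exactly one): 2 ∉ C.

C = {4}; Y = {3}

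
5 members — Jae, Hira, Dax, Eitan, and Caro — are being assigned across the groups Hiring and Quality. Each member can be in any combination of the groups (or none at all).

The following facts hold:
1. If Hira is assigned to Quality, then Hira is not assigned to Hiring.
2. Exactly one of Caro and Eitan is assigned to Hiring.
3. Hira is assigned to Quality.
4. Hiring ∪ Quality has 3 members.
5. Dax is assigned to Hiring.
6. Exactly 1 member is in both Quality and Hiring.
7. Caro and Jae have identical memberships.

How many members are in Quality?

2

From (3): Hira ∈ Quality.
From (5): Dax ∈ Hiring.
(1): Hira ∉ Hiring.
Suppose Jae ∈ Hiring: no assignment then satisfies all the clues, so Jae ∉ Hiring.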